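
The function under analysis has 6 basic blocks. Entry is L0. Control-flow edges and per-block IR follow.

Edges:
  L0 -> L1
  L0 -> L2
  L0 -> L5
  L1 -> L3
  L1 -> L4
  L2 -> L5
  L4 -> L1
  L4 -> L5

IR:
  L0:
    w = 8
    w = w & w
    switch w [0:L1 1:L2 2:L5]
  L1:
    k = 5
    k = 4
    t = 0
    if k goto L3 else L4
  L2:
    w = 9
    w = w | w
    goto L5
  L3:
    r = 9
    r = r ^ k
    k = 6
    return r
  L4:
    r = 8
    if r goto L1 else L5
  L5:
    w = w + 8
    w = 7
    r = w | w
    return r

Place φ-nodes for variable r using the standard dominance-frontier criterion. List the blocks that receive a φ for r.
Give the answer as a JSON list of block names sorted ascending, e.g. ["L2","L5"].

idom tree: L1←L0 L2←L0 L3←L1 L4←L1 L5←L0
Dom at joins:
  L1: preds {L0,L4}: {L0} ∩ {L0,L1,L4} = {L0}; idom=L0
  L5: preds {L0,L2,L4}: {L0} ∩ {L0,L2} ∩ {L0,L1,L4} = {L0}; idom=L0

DF walk-up:
  L1←L0: walk · to L0
  L1←L4: walk L4→L1 to L0
  L5←L0: walk · to L0
  L5←L2: walk L2 to L0
  L5←L4: walk L4→L1 to L0
  DF(L0)=∅
  DF(L1)={L1,L5}
  DF(L2)={L5}
  DF(L3)=∅
  DF(L4)={L1,L5}
  DF(L5)=∅

φ for r: defs {L3,L4,L5}
  DF⁺ = {L1,L5}

Answer: ["L1", "L5"]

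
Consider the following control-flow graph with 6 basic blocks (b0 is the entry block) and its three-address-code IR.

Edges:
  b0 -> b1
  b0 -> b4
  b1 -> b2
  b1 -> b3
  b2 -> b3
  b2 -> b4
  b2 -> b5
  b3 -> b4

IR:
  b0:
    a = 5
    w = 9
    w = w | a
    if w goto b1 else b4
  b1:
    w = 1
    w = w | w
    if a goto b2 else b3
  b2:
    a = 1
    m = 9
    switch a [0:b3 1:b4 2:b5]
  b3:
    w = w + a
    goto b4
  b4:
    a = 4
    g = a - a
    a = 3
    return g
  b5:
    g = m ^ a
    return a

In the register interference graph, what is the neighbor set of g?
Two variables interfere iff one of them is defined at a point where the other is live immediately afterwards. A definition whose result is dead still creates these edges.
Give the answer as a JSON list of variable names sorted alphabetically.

Answer: ["a"]

Derivation:
def/use:
  b0 def {a,w} use ∅
  b1 def {w} use {a}
  b2 def {a,m} use ∅
  b3 def {w} use {a,w}
  b4 def {a,g} use ∅
  b5 def {g} use {a,m}

Live sets:
  live b0: ∅→{a}
  live b1: {a}→{a,w}
  live b2: {w}→{a,m,w}
  live b3: {a,w}→∅
  live b4: ∅→∅
  live b5: {a,m}→∅

Interfere edges:
  a↔{g,m,w}
  g↔{a}
  m↔{a,w}
  w↔{a,m}

N(g) = ["a"]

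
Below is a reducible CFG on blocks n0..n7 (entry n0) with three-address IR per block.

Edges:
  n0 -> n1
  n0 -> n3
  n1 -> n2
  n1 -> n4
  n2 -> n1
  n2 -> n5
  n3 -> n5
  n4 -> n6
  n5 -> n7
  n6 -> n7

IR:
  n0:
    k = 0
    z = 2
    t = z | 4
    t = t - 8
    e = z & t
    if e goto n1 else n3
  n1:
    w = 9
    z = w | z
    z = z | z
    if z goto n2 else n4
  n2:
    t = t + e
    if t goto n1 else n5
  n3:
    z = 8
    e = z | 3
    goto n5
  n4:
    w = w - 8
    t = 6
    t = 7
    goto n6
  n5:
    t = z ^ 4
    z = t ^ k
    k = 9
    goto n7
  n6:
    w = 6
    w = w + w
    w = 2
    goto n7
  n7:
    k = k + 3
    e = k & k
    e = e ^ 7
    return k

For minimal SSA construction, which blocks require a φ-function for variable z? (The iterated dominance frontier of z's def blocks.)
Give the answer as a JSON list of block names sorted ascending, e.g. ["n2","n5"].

Answer: ["n1", "n5", "n7"]

Working:
idom tree: n1←n0 n2←n1 n3←n0 n4←n1 n5←n0 n6←n4 n7←n0
Dom at joins:
  n1: preds {n0,n2}: {n0} ∩ {n0,n1,n2} = {n0}; idom=n0
  n5: preds {n2,n3}: {n0,n1,n2} ∩ {n0,n3} = {n0}; idom=n0
  n7: preds {n5,n6}: {n0,n5} ∩ {n0,n1,n4,n6} = {n0}; idom=n0

Frontier:
  n1←n0: walk · to n0
  n1←n2: walk n2→n1 to n0
  n5←n2: walk n2→n1 to n0
  n5←n3: walk n3 to n0
  n7←n5: walk n5 to n0
  n7←n6: walk n6→n4→n1 to n0
  n0: DF=∅
  n1: DF={n1,n5,n7}
  n2: DF={n1,n5}
  n3: DF={n5}
  n4: DF={n7}
  n5: DF={n7}
  n6: DF={n7}
  n7: DF=∅

φ for z: defs {n0,n1,n3,n5}
  DF⁺ = {n1,n5,n7}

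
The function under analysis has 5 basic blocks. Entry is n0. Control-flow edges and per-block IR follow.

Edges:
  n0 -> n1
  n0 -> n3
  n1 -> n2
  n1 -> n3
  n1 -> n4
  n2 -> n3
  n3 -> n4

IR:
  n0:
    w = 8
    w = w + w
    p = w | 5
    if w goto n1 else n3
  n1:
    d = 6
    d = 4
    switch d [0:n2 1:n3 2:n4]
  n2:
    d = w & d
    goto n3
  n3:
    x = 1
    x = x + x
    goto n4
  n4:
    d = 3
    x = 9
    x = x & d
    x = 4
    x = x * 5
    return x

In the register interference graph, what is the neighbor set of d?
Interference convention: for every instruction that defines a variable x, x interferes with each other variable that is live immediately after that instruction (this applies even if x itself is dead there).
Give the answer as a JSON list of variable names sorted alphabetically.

Answer: ["w", "x"]

Analysis:
def/use:
  n0: def={p,w} ue=∅
  n1: def={d} ue=∅
  n2: def={d} ue={d,w}
  n3: def={x} ue=∅
  n4: def={d,x} ue=∅

Liveness:
  live n0: ∅→{w}
  live n1: {w}→{d,w}
  live n2: {d,w}→∅
  live n3: ∅→∅
  live n4: ∅→∅

Interfere edges:
  d↔{w,x}
  p↔{w}
  w↔{d,p}
  x↔{d}

N(d) = ["w", "x"]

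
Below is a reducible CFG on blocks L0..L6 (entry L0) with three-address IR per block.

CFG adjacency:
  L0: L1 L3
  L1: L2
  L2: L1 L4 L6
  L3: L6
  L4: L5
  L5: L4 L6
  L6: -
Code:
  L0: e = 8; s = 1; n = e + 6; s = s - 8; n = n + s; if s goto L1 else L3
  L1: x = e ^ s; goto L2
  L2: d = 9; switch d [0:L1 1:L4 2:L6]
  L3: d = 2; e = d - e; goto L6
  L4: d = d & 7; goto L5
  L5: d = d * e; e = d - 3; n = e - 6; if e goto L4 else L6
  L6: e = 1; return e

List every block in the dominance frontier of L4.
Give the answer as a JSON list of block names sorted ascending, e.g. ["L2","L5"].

Answer: ["L4", "L6"]

Derivation:
idom tree: L1←L0 L2←L1 L3←L0 L4←L2 L5←L4 L6←L0
Dom at joins:
  L1: preds {L0,L2}: {L0} ∩ {L0,L1,L2} = {L0}; idom=L0
  L4: preds {L2,L5}: {L0,L1,L2} ∩ {L0,L1,L2,L4,L5} = {L0,L1,L2}; idom=L2
  L6: preds {L2,L3,L5}: {L0,L1,L2} ∩ {L0,L3} ∩ {L0,L1,L2,L4,L5} = {L0}; idom=L0

Frontier:
  join L1 pred L0: · stop@L0
  join L1 pred L2: L2→L1 stop@L0
  join L4 pred L2: · stop@L2
  join L4 pred L5: L5→L4 stop@L2
  join L6 pred L2: L2→L1 stop@L0
  join L6 pred L3: L3 stop@L0
  join L6 pred L5: L5→L4→L2→L1 stop@L0
  DF(L0)=∅
  DF(L1)={L1,L6}
  DF(L2)={L1,L6}
  DF(L3)={L6}
  DF(L4)={L4,L6}
  DF(L5)={L4,L6}
  DF(L6)=∅

DF(L4) = ["L4", "L6"]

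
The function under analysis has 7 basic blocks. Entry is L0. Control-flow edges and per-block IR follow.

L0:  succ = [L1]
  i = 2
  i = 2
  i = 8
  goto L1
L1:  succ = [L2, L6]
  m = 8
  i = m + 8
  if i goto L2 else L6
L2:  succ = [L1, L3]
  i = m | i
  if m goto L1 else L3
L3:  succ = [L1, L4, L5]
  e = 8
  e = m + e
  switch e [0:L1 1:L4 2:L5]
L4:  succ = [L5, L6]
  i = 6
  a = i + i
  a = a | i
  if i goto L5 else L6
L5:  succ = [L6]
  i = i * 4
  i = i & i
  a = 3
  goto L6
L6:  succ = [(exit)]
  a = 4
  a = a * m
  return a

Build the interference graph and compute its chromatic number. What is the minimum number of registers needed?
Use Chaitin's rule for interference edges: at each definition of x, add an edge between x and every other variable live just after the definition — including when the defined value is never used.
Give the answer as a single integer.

Answer: 3

Derivation:
def/use:
  L0 def {i} use ∅
  L1 def {i,m} use ∅
  L2 def {i} use {i,m}
  L3 def {e} use {m}
  L4 def {a,i} use ∅
  L5 def {a,i} use {i}
  L6 def {a} use {m}

Backward fixpoint:
  live L0: ∅→∅
  live L1: ∅→{i,m}
  live L2: {i,m}→{i,m}
  live L3: {i,m}→{i,m}
  live L4: {m}→{i,m}
  live L5: {i,m}→{m}
  live L6: {m}→∅

Interference:
  a — {i,m}
  e — {i,m}
  i — {a,e,m}
  m — {a,e,i}

Registers:
  clique {a,i,m} ⇒ need ≥ 3
  3-colouring: c0={i}  c1={m}  c2={a,e}
  χ = 3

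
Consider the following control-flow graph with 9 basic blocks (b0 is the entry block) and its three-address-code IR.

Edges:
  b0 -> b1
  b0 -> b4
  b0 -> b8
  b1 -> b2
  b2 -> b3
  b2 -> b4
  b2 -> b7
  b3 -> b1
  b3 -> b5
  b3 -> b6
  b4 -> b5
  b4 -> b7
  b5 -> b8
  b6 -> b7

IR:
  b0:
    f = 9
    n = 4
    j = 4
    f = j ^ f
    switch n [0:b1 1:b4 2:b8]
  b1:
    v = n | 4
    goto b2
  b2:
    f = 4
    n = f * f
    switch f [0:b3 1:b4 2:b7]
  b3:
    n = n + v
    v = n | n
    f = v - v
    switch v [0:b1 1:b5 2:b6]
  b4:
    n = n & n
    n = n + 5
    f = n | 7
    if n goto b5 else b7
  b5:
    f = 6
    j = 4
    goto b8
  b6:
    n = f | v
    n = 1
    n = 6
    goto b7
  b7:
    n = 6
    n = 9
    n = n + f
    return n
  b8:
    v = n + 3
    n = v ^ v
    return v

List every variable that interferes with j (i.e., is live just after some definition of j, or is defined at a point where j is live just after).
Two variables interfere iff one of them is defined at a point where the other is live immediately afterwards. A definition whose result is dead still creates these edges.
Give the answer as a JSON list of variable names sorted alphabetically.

Per-block:
  b0: def={f,j,n} ue=∅
  b1: def={v} ue={n}
  b2: def={f,n} ue=∅
  b3: def={f,n,v} ue={n,v}
  b4: def={f,n} ue={n}
  b5: def={f,j} ue=∅
  b6: def={n} ue={f,v}
  b7: def={n} ue={f}
  b8: def={n,v} ue={n}

Backward fixpoint:
  b0: in=∅ out={n}
  b1: in={n} out={v}
  b2: in={v} out={f,n,v}
  b3: in={n,v} out={f,n,v}
  b4: in={n} out={f,n}
  b5: in={n} out={n}
  b6: in={f,v} out={f}
  b7: in={f} out=∅
  b8: in={n} out=∅

Interference:
  f: {j,n,v}
  j: {f,n}
  n: {f,j,v}
  v: {f,n}

N(j) = ["f", "n"]

Answer: ["f", "n"]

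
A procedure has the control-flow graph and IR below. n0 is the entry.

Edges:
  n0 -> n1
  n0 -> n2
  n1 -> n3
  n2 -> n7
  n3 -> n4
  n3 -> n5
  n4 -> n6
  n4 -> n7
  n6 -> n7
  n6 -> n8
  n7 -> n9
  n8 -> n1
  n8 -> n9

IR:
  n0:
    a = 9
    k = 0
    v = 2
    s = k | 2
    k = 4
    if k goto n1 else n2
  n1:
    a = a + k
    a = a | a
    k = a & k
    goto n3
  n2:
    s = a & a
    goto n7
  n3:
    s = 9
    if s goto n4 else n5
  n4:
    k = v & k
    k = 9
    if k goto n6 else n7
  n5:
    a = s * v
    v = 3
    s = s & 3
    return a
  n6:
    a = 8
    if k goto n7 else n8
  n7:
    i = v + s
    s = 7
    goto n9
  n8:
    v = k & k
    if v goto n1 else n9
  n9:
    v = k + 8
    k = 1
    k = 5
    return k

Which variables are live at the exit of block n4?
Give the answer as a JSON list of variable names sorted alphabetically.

Answer: ["k", "s", "v"]

Derivation:
Per-block:
  n0: {a,k,s,v} / ∅
  n1: {a,k} / {a,k}
  n2: {s} / {a}
  n3: {s} / ∅
  n4: {k} / {k,v}
  n5: {a,s,v} / {s,v}
  n6: {a} / {k}
  n7: {i,s} / {s,v}
  n8: {v} / {k}
  n9: {k,v} / {k}

Backward fixpoint:
  live n0: ∅→{a,k,v}
  live n1: {a,k,v}→{k,v}
  live n2: {a,k,v}→{k,s,v}
  live n3: {k,v}→{k,s,v}
  live n4: {k,s,v}→{k,s,v}
  live n5: {s,v}→∅
  live n6: {k,s,v}→{a,k,s,v}
  live n7: {k,s,v}→{k}
  live n8: {a,k}→{a,k,v}
  live n9: {k}→∅

live-out(n4) = ["k", "s", "v"]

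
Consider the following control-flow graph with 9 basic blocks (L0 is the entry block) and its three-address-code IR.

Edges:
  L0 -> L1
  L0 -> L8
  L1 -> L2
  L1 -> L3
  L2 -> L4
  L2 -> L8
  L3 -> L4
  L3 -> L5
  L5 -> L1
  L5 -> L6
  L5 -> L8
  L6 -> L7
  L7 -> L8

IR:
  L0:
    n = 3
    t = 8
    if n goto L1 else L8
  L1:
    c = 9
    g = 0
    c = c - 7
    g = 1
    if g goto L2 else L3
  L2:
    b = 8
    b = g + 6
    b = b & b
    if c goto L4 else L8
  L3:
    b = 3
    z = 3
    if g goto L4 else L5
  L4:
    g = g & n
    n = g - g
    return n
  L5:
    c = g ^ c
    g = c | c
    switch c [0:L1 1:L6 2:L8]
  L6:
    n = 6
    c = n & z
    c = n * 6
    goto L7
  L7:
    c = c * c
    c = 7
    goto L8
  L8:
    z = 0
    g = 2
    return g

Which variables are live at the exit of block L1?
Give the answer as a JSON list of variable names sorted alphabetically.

Answer: ["c", "g", "n"]

Derivation:
def/use:
  L0: {n,t} / ∅
  L1: {c,g} / ∅
  L2: {b} / {c,g}
  L3: {b,z} / {g}
  L4: {g,n} / {g,n}
  L5: {c,g} / {c,g}
  L6: {c,n} / {z}
  L7: {c} / {c}
  L8: {g,z} / ∅

Backward fixpoint:
  L0: in=∅ out={n}
  L1: in={n} out={c,g,n}
  L2: in={c,g,n} out={g,n}
  L3: in={c,g,n} out={c,g,n,z}
  L4: in={g,n} out=∅
  L5: in={c,g,n,z} out={n,z}
  L6: in={z} out={c}
  L7: in={c} out=∅
  L8: in=∅ out=∅

live-out(L1) = ["c", "g", "n"]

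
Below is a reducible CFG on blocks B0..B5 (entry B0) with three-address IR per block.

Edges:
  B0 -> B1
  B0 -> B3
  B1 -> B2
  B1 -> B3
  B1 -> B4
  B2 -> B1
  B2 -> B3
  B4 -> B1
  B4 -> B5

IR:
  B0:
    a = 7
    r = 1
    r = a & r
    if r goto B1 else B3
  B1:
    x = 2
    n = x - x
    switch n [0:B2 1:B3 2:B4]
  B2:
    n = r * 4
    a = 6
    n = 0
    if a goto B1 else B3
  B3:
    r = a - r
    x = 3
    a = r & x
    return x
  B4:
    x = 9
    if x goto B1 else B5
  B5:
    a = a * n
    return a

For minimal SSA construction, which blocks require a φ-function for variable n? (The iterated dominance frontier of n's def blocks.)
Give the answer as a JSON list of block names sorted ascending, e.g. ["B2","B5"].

Answer: ["B1", "B3"]

Derivation:
idom tree: B1←B0 B2←B1 B3←B0 B4←B1 B5←B4
Dom at joins:
  B1: preds {B0,B2,B4}: {B0} ∩ {B0,B1,B2} ∩ {B0,B1,B4} = {B0}; idom=B0
  B3: preds {B0,B1,B2}: {B0} ∩ {B0,B1} ∩ {B0,B1,B2} = {B0}; idom=B0

Frontier:
  join B1 pred B0: · stop@B0
  join B1 pred B2: B2→B1 stop@B0
  join B1 pred B4: B4→B1 stop@B0
  join B3 pred B0: · stop@B0
  join B3 pred B1: B1 stop@B0
  join B3 pred B2: B2→B1 stop@B0
  B0: DF=∅
  B1: DF={B1,B3}
  B2: DF={B1,B3}
  B3: DF=∅
  B4: DF={B1}
  B5: DF=∅

φ for n: defs {B1,B2}
  DF⁺ = {B1,B3}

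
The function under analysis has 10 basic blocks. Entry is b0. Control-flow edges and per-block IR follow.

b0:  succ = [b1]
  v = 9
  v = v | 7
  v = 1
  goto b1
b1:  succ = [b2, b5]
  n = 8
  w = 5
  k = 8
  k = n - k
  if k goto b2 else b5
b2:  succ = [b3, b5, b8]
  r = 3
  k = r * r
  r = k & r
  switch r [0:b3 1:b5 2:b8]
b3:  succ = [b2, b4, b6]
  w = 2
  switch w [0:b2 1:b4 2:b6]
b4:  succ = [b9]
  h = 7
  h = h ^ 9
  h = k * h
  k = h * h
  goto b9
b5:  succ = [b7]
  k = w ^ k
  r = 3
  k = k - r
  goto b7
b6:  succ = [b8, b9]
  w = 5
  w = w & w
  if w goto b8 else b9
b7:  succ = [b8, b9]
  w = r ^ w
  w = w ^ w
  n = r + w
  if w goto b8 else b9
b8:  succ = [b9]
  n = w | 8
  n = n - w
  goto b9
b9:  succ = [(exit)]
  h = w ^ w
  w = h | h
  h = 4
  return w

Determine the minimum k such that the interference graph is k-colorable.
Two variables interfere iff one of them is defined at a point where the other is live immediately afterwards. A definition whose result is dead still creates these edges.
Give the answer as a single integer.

Answer: 3

Analysis:
def/use:
  b0: def={v} ue=∅
  b1: def={k,n,w} ue=∅
  b2: def={k,r} ue=∅
  b3: def={w} ue=∅
  b4: def={h,k} ue={k}
  b5: def={k,r} ue={k,w}
  b6: def={w} ue=∅
  b7: def={n,w} ue={r,w}
  b8: def={n} ue={w}
  b9: def={h,w} ue={w}

Liveness:
  live b0: ∅→∅
  live b1: ∅→{k,w}
  live b2: {w}→{k,w}
  live b3: {k}→{k,w}
  live b4: {k,w}→{w}
  live b5: {k,w}→{r,w}
  live b6: ∅→{w}
  live b7: {r,w}→{w}
  live b8: {w}→{w}
  live b9: {w}→∅

Conflict graph:
  h: {k,w}
  k: {h,n,r,w}
  n: {k,w}
  r: {k,w}
  v: ∅
  w: {h,k,n,r}

Chromatic number:
  {h,k,w} pairwise interfere (3-clique) ⇒ χ ≥ 3
  3-colouring: R0={k,v}  R1={w}  R2={h,n,r}
  χ = 3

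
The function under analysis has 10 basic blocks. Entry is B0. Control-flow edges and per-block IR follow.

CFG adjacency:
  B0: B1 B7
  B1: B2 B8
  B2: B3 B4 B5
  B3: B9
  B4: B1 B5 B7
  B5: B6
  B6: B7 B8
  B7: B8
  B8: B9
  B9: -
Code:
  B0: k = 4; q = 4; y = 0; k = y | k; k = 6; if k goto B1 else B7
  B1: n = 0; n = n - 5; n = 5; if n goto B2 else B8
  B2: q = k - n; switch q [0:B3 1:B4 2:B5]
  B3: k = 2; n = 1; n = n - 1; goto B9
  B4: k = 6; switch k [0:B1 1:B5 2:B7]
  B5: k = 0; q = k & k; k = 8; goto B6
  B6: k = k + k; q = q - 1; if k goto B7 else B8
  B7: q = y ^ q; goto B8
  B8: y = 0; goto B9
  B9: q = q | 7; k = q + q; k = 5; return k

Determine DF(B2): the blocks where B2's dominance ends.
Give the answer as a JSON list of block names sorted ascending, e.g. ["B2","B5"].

Answer: ["B1", "B7", "B8", "B9"]

Working:
idom tree: B1←B0 B2←B1 B3←B2 B4←B2 B5←B2 B6←B5 B7←B0 B8←B0 B9←B0
Dom∩ at merges:
  B1: preds {B0,B4}: {B0} ∩ {B0,B1,B2,B4} = {B0}; idom=B0
  B5: preds {B2,B4}: {B0,B1,B2} ∩ {B0,B1,B2,B4} = {B0,B1,B2}; idom=B2
  B7: preds {B0,B4,B6}: {B0} ∩ {B0,B1,B2,B4} ∩ {B0,B1,B2,B5,B6} = {B0}; idom=B0
  B8: preds {B1,B6,B7}: {B0,B1} ∩ {B0,B1,B2,B5,B6} ∩ {B0,B7} = {B0}; idom=B0
  B9: preds {B3,B8}: {B0,B1,B2,B3} ∩ {B0,B8} = {B0}; idom=B0

Frontier:
  join B1 pred B0: · stop@B0
  join B1 pred B4: B4→B2→B1 stop@B0
  join B5 pred B2: · stop@B2
  join B5 pred B4: B4 stop@B2
  join B7 pred B0: · stop@B0
  join B7 pred B4: B4→B2→B1 stop@B0
  join B7 pred B6: B6→B5→B2→B1 stop@B0
  join B8 pred B1: B1 stop@B0
  join B8 pred B6: B6→B5→B2→B1 stop@B0
  join B8 pred B7: B7 stop@B0
  join B9 pred B3: B3→B2→B1 stop@B0
  join B9 pred B8: B8 stop@B0
  B0 → ∅
  B1 → {B1,B7,B8,B9}
  B2 → {B1,B7,B8,B9}
  B3 → {B9}
  B4 → {B1,B5,B7}
  B5 → {B7,B8}
  B6 → {B7,B8}
  B7 → {B8}
  B8 → {B9}
  B9 → ∅

DF(B2) = ["B1", "B7", "B8", "B9"]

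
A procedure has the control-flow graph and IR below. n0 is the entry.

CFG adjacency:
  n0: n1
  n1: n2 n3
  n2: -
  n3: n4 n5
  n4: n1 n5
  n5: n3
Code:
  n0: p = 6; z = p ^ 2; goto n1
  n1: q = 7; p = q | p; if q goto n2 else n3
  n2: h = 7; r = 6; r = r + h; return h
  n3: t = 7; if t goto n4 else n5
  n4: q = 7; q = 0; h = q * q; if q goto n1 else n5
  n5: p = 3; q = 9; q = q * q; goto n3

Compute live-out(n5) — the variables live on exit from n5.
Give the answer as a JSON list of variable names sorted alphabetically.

def/use:
  n0: {p,z} / ∅
  n1: {p,q} / {p}
  n2: {h,r} / ∅
  n3: {t} / ∅
  n4: {h,q} / ∅
  n5: {p,q} / ∅

Backward fixpoint:
  live n0: ∅→{p}
  live n1: {p}→{p}
  live n2: ∅→∅
  live n3: {p}→{p}
  live n4: {p}→{p}
  live n5: ∅→{p}

live-out(n5) = ["p"]

Answer: ["p"]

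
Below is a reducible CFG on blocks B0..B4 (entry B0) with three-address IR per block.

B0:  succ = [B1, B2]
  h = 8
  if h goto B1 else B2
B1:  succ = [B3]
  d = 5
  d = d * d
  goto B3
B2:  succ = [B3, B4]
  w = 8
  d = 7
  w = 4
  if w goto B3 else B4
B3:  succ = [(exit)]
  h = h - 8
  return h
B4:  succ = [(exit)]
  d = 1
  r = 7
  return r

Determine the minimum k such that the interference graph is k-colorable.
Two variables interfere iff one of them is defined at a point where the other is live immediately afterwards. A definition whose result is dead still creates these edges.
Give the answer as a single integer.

Per-block:
  B0: {h} / ∅
  B1: {d} / ∅
  B2: {d,w} / ∅
  B3: {h} / {h}
  B4: {d,r} / ∅

Live sets:
  B0 li=∅ lo={h}
  B1 li={h} lo={h}
  B2 li={h} lo={h}
  B3 li={h} lo=∅
  B4 li=∅ lo=∅

Conflict graph:
  d — {h}
  h — {d,w}
  r — ∅
  w — {h}

Colouring:
  lower bound: {d,h} mutually conflict ⇒ χ ≥ 2
  2-colouring: R0={h,r}  R1={d,w}
  χ = 2

Answer: 2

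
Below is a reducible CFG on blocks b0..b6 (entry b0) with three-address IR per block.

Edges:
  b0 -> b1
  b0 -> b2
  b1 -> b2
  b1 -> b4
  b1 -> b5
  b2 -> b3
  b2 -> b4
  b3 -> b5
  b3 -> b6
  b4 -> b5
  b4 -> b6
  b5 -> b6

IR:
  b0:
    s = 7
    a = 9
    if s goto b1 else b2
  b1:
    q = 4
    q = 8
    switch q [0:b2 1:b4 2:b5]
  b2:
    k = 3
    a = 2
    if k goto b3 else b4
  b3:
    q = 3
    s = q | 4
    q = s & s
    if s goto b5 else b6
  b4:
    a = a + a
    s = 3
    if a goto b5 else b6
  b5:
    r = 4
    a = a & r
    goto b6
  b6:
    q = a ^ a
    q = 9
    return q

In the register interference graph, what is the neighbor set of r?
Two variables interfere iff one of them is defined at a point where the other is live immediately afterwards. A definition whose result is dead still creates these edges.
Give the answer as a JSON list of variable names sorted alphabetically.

Answer: ["a"]

Working:
Block summaries:
  b0: def={a,s} ue=∅
  b1: def={q} ue=∅
  b2: def={a,k} ue=∅
  b3: def={q,s} ue=∅
  b4: def={a,s} ue={a}
  b5: def={a,r} ue={a}
  b6: def={q} ue={a}

Backward fixpoint:
  b0 li=∅ lo={a}
  b1 li={a} lo={a}
  b2 li=∅ lo={a}
  b3 li={a} lo={a}
  b4 li={a} lo={a}
  b5 li={a} lo={a}
  b6 li={a} lo=∅

Interference:
  a: {k,q,r,s}
  k: {a}
  q: {a,s}
  r: {a}
  s: {a,q}

N(r) = ["a"]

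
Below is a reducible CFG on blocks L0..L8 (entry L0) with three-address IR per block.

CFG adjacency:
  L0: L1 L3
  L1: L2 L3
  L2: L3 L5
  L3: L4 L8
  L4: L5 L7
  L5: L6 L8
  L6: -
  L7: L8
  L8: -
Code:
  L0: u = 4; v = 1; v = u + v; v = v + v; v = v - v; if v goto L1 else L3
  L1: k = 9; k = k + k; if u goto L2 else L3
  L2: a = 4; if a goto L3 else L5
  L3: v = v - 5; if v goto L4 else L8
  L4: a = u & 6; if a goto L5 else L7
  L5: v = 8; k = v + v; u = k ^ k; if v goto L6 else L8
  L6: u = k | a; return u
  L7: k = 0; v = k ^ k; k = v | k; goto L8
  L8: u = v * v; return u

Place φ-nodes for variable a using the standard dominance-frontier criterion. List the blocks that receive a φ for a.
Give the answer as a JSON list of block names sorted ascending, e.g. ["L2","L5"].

Answer: ["L3", "L5", "L8"]

Analysis:
idom tree: L1←L0 L2←L1 L3←L0 L4←L3 L5←L0 L6←L5 L7←L4 L8←L0
Dom at joins:
  L3: preds {L0,L1,L2}: {L0} ∩ {L0,L1} ∩ {L0,L1,L2} = {L0}; idom=L0
  L5: preds {L2,L4}: {L0,L1,L2} ∩ {L0,L3,L4} = {L0}; idom=L0
  L8: preds {L3,L5,L7}: {L0,L3} ∩ {L0,L5} ∩ {L0,L3,L4,L7} = {L0}; idom=L0

DF derivation:
  join L3 pred L0: · stop@L0
  join L3 pred L1: L1 stop@L0
  join L3 pred L2: L2→L1 stop@L0
  join L5 pred L2: L2→L1 stop@L0
  join L5 pred L4: L4→L3 stop@L0
  join L8 pred L3: L3 stop@L0
  join L8 pred L5: L5 stop@L0
  join L8 pred L7: L7→L4→L3 stop@L0
  L0: DF=∅
  L1: DF={L3,L5}
  L2: DF={L3,L5}
  L3: DF={L5,L8}
  L4: DF={L5,L8}
  L5: DF={L8}
  L6: DF=∅
  L7: DF={L8}
  L8: DF=∅

φ for a: defs {L2,L4}
  DF⁺ = {L3,L5,L8}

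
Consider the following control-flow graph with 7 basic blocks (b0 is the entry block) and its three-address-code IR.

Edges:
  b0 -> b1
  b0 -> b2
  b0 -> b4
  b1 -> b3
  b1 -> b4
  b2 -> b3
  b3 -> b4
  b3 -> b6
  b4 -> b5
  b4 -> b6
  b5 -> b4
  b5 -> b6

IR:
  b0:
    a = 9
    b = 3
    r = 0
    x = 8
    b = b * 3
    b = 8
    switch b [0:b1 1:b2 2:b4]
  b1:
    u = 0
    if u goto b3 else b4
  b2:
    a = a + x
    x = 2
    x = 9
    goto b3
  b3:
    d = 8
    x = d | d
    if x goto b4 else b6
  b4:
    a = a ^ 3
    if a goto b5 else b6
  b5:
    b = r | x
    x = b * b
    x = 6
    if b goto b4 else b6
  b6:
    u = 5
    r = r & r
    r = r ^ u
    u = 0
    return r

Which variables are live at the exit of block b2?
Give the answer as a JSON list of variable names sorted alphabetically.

Block summaries:
  b0: {a,b,r,x} / ∅
  b1: {u} / ∅
  b2: {a,x} / {a,x}
  b3: {d,x} / ∅
  b4: {a} / {a}
  b5: {b,x} / {r,x}
  b6: {r,u} / {r}

Live sets:
  b0 li=∅ lo={a,r,x}
  b1 li={a,r,x} lo={a,r,x}
  b2 li={a,r,x} lo={a,r}
  b3 li={a,r} lo={a,r,x}
  b4 li={a,r,x} lo={a,r,x}
  b5 li={a,r,x} lo={a,r,x}
  b6 li={r} lo=∅

live-out(b2) = ["a", "r"]

Answer: ["a", "r"]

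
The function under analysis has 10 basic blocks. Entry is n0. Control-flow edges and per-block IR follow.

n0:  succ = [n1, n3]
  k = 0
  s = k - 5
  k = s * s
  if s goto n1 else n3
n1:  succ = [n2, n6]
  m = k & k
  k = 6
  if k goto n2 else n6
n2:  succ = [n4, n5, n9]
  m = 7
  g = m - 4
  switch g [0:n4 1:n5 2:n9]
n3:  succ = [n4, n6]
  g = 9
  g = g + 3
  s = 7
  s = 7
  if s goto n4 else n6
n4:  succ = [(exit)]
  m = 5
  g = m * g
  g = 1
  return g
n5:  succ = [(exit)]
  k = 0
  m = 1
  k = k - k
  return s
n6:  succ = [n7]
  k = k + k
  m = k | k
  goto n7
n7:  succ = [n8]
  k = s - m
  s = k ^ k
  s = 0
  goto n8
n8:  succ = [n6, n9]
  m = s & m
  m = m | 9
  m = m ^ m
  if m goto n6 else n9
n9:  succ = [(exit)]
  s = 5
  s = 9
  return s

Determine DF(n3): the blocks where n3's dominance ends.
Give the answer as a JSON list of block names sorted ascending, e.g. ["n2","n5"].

Answer: ["n4", "n6"]

Derivation:
idom tree: n1←n0 n2←n1 n3←n0 n4←n0 n5←n2 n6←n0 n7←n6 n8←n7 n9←n0
Dom∩ at merges:
  n4: preds {n2,n3}: {n0,n1,n2} ∩ {n0,n3} = {n0}; idom=n0
  n6: preds {n1,n3,n8}: {n0,n1} ∩ {n0,n3} ∩ {n0,n6,n7,n8} = {n0}; idom=n0
  n9: preds {n2,n8}: {n0,n1,n2} ∩ {n0,n6,n7,n8} = {n0}; idom=n0

DF walk-up:
  n4←n2: walk n2→n1 to n0
  n4←n3: walk n3 to n0
  n6←n1: walk n1 to n0
  n6←n3: walk n3 to n0
  n6←n8: walk n8→n7→n6 to n0
  n9←n2: walk n2→n1 to n0
  n9←n8: walk n8→n7→n6 to n0
  DF(n0)=∅
  DF(n1)={n4,n6,n9}
  DF(n2)={n4,n9}
  DF(n3)={n4,n6}
  DF(n4)=∅
  DF(n5)=∅
  DF(n6)={n6,n9}
  DF(n7)={n6,n9}
  DF(n8)={n6,n9}
  DF(n9)=∅

DF(n3) = ["n4", "n6"]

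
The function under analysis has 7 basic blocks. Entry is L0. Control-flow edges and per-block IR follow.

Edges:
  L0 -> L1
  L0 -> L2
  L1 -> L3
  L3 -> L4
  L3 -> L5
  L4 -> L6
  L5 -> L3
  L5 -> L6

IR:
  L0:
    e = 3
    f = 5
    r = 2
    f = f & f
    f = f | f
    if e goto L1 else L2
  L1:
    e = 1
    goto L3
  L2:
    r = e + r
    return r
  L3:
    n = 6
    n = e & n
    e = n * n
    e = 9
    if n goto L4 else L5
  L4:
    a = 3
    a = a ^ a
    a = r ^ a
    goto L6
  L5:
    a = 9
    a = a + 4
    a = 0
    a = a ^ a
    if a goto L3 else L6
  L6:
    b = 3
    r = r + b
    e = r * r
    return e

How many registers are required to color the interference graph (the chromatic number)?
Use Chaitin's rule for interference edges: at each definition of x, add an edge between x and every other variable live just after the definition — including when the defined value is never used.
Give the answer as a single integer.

Per-block:
  L0: def={e,f,r} ue=∅
  L1: def={e} ue=∅
  L2: def={r} ue={e,r}
  L3: def={e,n} ue={e}
  L4: def={a} ue={r}
  L5: def={a} ue=∅
  L6: def={b,e,r} ue={r}

Liveness:
  L0 li=∅ lo={e,r}
  L1 li={r} lo={e,r}
  L2 li={e,r} lo=∅
  L3 li={e,r} lo={e,r}
  L4 li={r} lo={r}
  L5 li={e,r} lo={e,r}
  L6 li={r} lo=∅

Interference:
  a — {e,r}
  b — {r}
  e — {a,f,n,r}
  f — {e,r}
  n — {e,r}
  r — {a,b,e,f,n}

Colouring:
  {a,e,r} pairwise interfere (3-clique) ⇒ χ ≥ 3
  assign a→r2 b→r1 e→r1 f→r2 n→r2 r→r0 — no edge inside a register ⇒ χ ≤ 3
  χ = 3

Answer: 3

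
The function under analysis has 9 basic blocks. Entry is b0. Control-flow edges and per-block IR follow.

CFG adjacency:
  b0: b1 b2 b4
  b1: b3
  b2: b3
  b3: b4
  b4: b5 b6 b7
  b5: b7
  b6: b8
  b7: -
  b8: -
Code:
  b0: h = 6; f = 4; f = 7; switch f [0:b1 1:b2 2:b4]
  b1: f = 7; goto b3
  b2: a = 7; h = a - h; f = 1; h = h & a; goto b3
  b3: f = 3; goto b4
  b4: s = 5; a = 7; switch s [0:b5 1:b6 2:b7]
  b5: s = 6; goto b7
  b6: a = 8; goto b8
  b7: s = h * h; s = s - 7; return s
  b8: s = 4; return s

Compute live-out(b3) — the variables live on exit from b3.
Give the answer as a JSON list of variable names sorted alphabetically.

Per-block:
  b0: def={f,h} ue=∅
  b1: def={f} ue=∅
  b2: def={a,f,h} ue={h}
  b3: def={f} ue=∅
  b4: def={a,s} ue=∅
  b5: def={s} ue=∅
  b6: def={a} ue=∅
  b7: def={s} ue={h}
  b8: def={s} ue=∅

Liveness:
  b0: in=∅ out={h}
  b1: in={h} out={h}
  b2: in={h} out={h}
  b3: in={h} out={h}
  b4: in={h} out={h}
  b5: in={h} out={h}
  b6: in=∅ out=∅
  b7: in={h} out=∅
  b8: in=∅ out=∅

live-out(b3) = ["h"]

Answer: ["h"]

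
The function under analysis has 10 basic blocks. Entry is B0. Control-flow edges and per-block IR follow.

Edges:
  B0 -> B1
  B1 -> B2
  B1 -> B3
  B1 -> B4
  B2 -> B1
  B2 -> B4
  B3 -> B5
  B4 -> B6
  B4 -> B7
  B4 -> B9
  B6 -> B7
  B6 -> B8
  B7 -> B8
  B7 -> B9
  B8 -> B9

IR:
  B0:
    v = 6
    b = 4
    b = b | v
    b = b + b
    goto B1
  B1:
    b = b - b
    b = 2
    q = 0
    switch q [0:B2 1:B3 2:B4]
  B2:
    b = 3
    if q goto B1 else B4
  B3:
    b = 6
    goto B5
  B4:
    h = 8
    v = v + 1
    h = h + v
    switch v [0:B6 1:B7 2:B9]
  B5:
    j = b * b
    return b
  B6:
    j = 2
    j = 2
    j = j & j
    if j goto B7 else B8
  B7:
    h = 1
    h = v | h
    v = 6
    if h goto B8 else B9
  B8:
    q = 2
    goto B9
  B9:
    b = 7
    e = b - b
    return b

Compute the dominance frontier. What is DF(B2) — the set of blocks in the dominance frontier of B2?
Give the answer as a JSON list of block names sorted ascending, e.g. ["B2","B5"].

Answer: ["B1", "B4"]

Derivation:
idom tree: B1←B0 B2←B1 B3←B1 B4←B1 B5←B3 B6←B4 B7←B4 B8←B4 B9←B4
Dom at joins:
  B1: preds {B0,B2}: {B0} ∩ {B0,B1,B2} = {B0}; idom=B0
  B4: preds {B1,B2}: {B0,B1} ∩ {B0,B1,B2} = {B0,B1}; idom=B1
  B7: preds {B4,B6}: {B0,B1,B4} ∩ {B0,B1,B4,B6} = {B0,B1,B4}; idom=B4
  B8: preds {B6,B7}: {B0,B1,B4,B6} ∩ {B0,B1,B4,B7} = {B0,B1,B4}; idom=B4
  B9: preds {B4,B7,B8}: {B0,B1,B4} ∩ {B0,B1,B4,B7} ∩ {B0,B1,B4,B8} = {B0,B1,B4}; idom=B4

Frontier:
  B1←B0: walk · to B0
  B1←B2: walk B2→B1 to B0
  B4←B1: walk · to B1
  B4←B2: walk B2 to B1
  B7←B4: walk · to B4
  B7←B6: walk B6 to B4
  B8←B6: walk B6 to B4
  B8←B7: walk B7 to B4
  B9←B4: walk · to B4
  B9←B7: walk B7 to B4
  B9←B8: walk B8 to B4
  B0: DF=∅
  B1: DF={B1}
  B2: DF={B1,B4}
  B3: DF=∅
  B4: DF=∅
  B5: DF=∅
  B6: DF={B7,B8}
  B7: DF={B8,B9}
  B8: DF={B9}
  B9: DF=∅

DF(B2) = ["B1", "B4"]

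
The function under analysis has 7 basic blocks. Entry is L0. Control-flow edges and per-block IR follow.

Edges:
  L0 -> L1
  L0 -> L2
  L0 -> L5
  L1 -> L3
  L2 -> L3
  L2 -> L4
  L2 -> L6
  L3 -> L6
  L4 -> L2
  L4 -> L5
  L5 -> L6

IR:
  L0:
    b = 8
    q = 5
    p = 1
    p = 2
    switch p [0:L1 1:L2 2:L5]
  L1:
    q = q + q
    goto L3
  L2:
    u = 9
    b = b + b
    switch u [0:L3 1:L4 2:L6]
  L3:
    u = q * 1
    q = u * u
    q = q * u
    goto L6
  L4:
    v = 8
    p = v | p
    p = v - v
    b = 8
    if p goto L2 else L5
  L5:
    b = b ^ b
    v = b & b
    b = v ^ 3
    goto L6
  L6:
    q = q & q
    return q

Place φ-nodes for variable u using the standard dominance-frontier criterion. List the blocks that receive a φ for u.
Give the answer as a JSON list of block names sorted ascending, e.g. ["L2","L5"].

Answer: ["L2", "L3", "L5", "L6"]

Analysis:
idom tree: L1←L0 L2←L0 L3←L0 L4←L2 L5←L0 L6←L0
Dom∩ at merges:
  L2: preds {L0,L4}: {L0} ∩ {L0,L2,L4} = {L0}; idom=L0
  L3: preds {L1,L2}: {L0,L1} ∩ {L0,L2} = {L0}; idom=L0
  L5: preds {L0,L4}: {L0} ∩ {L0,L2,L4} = {L0}; idom=L0
  L6: preds {L2,L3,L5}: {L0,L2} ∩ {L0,L3} ∩ {L0,L5} = {L0}; idom=L0

Frontier:
  join L2 pred L0: · stop@L0
  join L2 pred L4: L4→L2 stop@L0
  join L3 pred L1: L1 stop@L0
  join L3 pred L2: L2 stop@L0
  join L5 pred L0: · stop@L0
  join L5 pred L4: L4→L2 stop@L0
  join L6 pred L2: L2 stop@L0
  join L6 pred L3: L3 stop@L0
  join L6 pred L5: L5 stop@L0
  L0 → ∅
  L1 → {L3}
  L2 → {L2,L3,L5,L6}
  L3 → {L6}
  L4 → {L2,L5}
  L5 → {L6}
  L6 → ∅

φ for u: defs {L2,L3}
  DF⁺ = {L2,L3,L5,L6}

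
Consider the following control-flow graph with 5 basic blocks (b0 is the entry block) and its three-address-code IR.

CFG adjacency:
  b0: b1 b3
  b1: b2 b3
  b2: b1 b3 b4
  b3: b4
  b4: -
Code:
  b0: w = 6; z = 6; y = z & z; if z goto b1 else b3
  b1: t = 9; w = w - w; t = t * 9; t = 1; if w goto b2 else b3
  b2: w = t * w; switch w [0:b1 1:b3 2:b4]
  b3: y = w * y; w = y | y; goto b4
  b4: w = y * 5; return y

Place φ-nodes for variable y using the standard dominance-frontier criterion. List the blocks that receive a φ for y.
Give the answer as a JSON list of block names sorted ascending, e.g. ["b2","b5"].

Answer: ["b4"]

Working:
idom tree: b1←b0 b2←b1 b3←b0 b4←b0
Join-block Dom:
  b1: preds {b0,b2}: {b0} ∩ {b0,b1,b2} = {b0}; idom=b0
  b3: preds {b0,b1,b2}: {b0} ∩ {b0,b1} ∩ {b0,b1,b2} = {b0}; idom=b0
  b4: preds {b2,b3}: {b0,b1,b2} ∩ {b0,b3} = {b0}; idom=b0

Frontier:
  join b1 pred b0: · stop@b0
  join b1 pred b2: b2→b1 stop@b0
  join b3 pred b0: · stop@b0
  join b3 pred b1: b1 stop@b0
  join b3 pred b2: b2→b1 stop@b0
  join b4 pred b2: b2→b1 stop@b0
  join b4 pred b3: b3 stop@b0
  DF(b0)=∅
  DF(b1)={b1,b3,b4}
  DF(b2)={b1,b3,b4}
  DF(b3)={b4}
  DF(b4)=∅

φ for y: defs {b0,b3}
  DF⁺ = {b4}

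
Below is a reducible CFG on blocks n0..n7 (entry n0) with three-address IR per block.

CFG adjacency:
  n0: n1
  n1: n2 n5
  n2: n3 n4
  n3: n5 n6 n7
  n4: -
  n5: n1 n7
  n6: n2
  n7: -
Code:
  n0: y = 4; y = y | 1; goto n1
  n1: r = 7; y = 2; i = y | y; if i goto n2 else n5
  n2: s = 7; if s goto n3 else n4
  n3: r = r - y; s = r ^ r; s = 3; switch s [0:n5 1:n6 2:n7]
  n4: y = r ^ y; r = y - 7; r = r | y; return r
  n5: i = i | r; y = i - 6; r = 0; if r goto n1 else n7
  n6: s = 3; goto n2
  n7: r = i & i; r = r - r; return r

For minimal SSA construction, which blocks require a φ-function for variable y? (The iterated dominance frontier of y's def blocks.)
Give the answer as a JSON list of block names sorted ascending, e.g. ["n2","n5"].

idom tree: n1←n0 n2←n1 n3←n2 n4←n2 n5←n1 n6←n3 n7←n1
Dom∩ at merges:
  n1: preds {n0,n5}: {n0} ∩ {n0,n1,n5} = {n0}; idom=n0
  n2: preds {n1,n6}: {n0,n1} ∩ {n0,n1,n2,n3,n6} = {n0,n1}; idom=n1
  n5: preds {n1,n3}: {n0,n1} ∩ {n0,n1,n2,n3} = {n0,n1}; idom=n1
  n7: preds {n3,n5}: {n0,n1,n2,n3} ∩ {n0,n1,n5} = {n0,n1}; idom=n1

DF derivation:
  n1←n0: walk · to n0
  n1←n5: walk n5→n1 to n0
  n2←n1: walk · to n1
  n2←n6: walk n6→n3→n2 to n1
  n5←n1: walk · to n1
  n5←n3: walk n3→n2 to n1
  n7←n3: walk n3→n2 to n1
  n7←n5: walk n5 to n1
  n0: DF=∅
  n1: DF={n1}
  n2: DF={n2,n5,n7}
  n3: DF={n2,n5,n7}
  n4: DF=∅
  n5: DF={n1,n7}
  n6: DF={n2}
  n7: DF=∅

φ for y: defs {n0,n1,n4,n5}
  DF⁺ = {n1,n7}

Answer: ["n1", "n7"]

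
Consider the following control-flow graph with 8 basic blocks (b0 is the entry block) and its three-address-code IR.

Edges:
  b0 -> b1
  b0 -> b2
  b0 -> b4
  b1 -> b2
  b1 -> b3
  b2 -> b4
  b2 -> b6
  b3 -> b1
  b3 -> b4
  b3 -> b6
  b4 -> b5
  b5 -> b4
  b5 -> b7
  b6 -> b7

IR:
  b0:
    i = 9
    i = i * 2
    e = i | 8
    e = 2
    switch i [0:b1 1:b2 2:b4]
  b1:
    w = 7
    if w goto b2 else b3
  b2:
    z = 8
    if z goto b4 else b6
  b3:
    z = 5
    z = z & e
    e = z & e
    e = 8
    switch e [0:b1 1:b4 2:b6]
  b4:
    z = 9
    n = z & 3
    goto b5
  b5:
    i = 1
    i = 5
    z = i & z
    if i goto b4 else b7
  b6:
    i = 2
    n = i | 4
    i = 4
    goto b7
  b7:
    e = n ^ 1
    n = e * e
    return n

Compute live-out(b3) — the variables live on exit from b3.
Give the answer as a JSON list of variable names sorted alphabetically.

Answer: ["e"]

Analysis:
Block summaries:
  b0: {e,i} / ∅
  b1: {w} / ∅
  b2: {z} / ∅
  b3: {e,z} / {e}
  b4: {n,z} / ∅
  b5: {i,z} / {z}
  b6: {i,n} / ∅
  b7: {e,n} / {n}

Live sets:
  b0 li=∅ lo={e}
  b1 li={e} lo={e}
  b2 li=∅ lo=∅
  b3 li={e} lo={e}
  b4 li=∅ lo={n,z}
  b5 li={n,z} lo={n}
  b6 li=∅ lo={n}
  b7 li={n} lo=∅

live-out(b3) = ["e"]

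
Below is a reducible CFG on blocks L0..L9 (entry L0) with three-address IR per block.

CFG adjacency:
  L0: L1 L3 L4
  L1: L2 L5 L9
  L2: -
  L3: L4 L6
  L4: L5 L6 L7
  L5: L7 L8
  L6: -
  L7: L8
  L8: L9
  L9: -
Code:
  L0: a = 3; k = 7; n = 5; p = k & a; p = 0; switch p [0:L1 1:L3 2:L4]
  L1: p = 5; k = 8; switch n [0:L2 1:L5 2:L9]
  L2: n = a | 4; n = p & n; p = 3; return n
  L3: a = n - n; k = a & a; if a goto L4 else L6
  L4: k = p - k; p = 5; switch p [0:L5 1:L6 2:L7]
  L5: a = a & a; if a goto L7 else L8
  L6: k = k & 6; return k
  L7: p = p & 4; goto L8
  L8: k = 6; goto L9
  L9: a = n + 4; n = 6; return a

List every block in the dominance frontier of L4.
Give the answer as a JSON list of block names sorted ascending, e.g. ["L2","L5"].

Answer: ["L5", "L6", "L7"]

Working:
idom tree: L1←L0 L2←L1 L3←L0 L4←L0 L5←L0 L6←L0 L7←L0 L8←L0 L9←L0
Dom at joins:
  L4: preds {L0,L3}: {L0} ∩ {L0,L3} = {L0}; idom=L0
  L5: preds {L1,L4}: {L0,L1} ∩ {L0,L4} = {L0}; idom=L0
  L6: preds {L3,L4}: {L0,L3} ∩ {L0,L4} = {L0}; idom=L0
  L7: preds {L4,L5}: {L0,L4} ∩ {L0,L5} = {L0}; idom=L0
  L8: preds {L5,L7}: {L0,L5} ∩ {L0,L7} = {L0}; idom=L0
  L9: preds {L1,L8}: {L0,L1} ∩ {L0,L8} = {L0}; idom=L0

Frontier:
  L4←L0: walk · to L0
  L4←L3: walk L3 to L0
  L5←L1: walk L1 to L0
  L5←L4: walk L4 to L0
  L6←L3: walk L3 to L0
  L6←L4: walk L4 to L0
  L7←L4: walk L4 to L0
  L7←L5: walk L5 to L0
  L8←L5: walk L5 to L0
  L8←L7: walk L7 to L0
  L9←L1: walk L1 to L0
  L9←L8: walk L8 to L0
  L0: DF=∅
  L1: DF={L5,L9}
  L2: DF=∅
  L3: DF={L4,L6}
  L4: DF={L5,L6,L7}
  L5: DF={L7,L8}
  L6: DF=∅
  L7: DF={L8}
  L8: DF={L9}
  L9: DF=∅

DF(L4) = ["L5", "L6", "L7"]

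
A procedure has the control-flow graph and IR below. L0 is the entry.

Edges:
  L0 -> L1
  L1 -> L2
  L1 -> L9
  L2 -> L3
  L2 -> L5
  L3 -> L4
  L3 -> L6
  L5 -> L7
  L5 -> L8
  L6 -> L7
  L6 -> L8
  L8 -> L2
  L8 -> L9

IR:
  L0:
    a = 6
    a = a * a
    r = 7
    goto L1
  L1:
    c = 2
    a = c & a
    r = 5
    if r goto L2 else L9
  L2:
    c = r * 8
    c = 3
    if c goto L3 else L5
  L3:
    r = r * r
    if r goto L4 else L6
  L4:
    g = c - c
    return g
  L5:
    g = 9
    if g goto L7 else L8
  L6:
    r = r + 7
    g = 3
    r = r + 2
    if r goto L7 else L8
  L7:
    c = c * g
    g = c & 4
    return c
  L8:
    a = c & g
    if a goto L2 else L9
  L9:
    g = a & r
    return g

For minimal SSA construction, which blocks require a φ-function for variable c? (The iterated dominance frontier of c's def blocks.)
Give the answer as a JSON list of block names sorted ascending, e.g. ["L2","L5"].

Answer: ["L2", "L9"]

Working:
idom tree: L1←L0 L2←L1 L3←L2 L4←L3 L5←L2 L6←L3 L7←L2 L8←L2 L9←L1
Dom∩ at merges:
  L2: preds {L1,L8}: {L0,L1} ∩ {L0,L1,L2,L8} = {L0,L1}; idom=L1
  L7: preds {L5,L6}: {L0,L1,L2,L5} ∩ {L0,L1,L2,L3,L6} = {L0,L1,L2}; idom=L2
  L8: preds {L5,L6}: {L0,L1,L2,L5} ∩ {L0,L1,L2,L3,L6} = {L0,L1,L2}; idom=L2
  L9: preds {L1,L8}: {L0,L1} ∩ {L0,L1,L2,L8} = {L0,L1}; idom=L1

DF derivation:
  L2←L1: walk · to L1
  L2←L8: walk L8→L2 to L1
  L7←L5: walk L5 to L2
  L7←L6: walk L6→L3 to L2
  L8←L5: walk L5 to L2
  L8←L6: walk L6→L3 to L2
  L9←L1: walk · to L1
  L9←L8: walk L8→L2 to L1
  DF(L0)=∅
  DF(L1)=∅
  DF(L2)={L2,L9}
  DF(L3)={L7,L8}
  DF(L4)=∅
  DF(L5)={L7,L8}
  DF(L6)={L7,L8}
  DF(L7)=∅
  DF(L8)={L2,L9}
  DF(L9)=∅

φ for c: defs {L1,L2,L7}
  DF⁺ = {L2,L9}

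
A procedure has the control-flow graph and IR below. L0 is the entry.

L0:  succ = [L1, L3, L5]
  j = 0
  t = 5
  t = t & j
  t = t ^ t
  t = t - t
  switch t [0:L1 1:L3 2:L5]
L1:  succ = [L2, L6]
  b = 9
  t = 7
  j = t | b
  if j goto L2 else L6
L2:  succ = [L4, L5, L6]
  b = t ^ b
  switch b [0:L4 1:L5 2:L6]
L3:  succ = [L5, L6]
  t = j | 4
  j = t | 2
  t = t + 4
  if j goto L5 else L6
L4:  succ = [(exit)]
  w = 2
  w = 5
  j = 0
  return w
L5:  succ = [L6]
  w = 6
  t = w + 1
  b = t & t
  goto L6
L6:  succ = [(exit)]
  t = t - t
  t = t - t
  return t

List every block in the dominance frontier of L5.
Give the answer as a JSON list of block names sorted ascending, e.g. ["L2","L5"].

idom tree: L1←L0 L2←L1 L3←L0 L4←L2 L5←L0 L6←L0
Dom∩ at merges:
  L5: preds {L0,L2,L3}: {L0} ∩ {L0,L1,L2} ∩ {L0,L3} = {L0}; idom=L0
  L6: preds {L1,L2,L3,L5}: {L0,L1} ∩ {L0,L1,L2} ∩ {L0,L3} ∩ {L0,L5} = {L0}; idom=L0

DF walk-up:
  L5←L0: walk · to L0
  L5←L2: walk L2→L1 to L0
  L5←L3: walk L3 to L0
  L6←L1: walk L1 to L0
  L6←L2: walk L2→L1 to L0
  L6←L3: walk L3 to L0
  L6←L5: walk L5 to L0
  L0 → ∅
  L1 → {L5,L6}
  L2 → {L5,L6}
  L3 → {L5,L6}
  L4 → ∅
  L5 → {L6}
  L6 → ∅

DF(L5) = ["L6"]

Answer: ["L6"]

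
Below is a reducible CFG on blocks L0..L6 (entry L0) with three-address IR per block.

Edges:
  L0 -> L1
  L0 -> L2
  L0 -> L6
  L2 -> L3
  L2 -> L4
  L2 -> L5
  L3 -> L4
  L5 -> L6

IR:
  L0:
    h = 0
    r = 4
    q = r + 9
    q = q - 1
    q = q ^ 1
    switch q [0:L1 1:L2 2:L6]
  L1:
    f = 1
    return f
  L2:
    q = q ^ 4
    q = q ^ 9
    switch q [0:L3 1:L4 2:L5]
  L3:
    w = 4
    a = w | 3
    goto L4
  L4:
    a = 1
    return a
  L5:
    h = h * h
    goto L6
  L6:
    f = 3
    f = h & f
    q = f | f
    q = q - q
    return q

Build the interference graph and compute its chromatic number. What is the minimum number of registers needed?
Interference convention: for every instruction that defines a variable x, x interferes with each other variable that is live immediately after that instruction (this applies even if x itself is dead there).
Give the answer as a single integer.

def/use:
  L0: {h,q,r} / ∅
  L1: {f} / ∅
  L2: {q} / {q}
  L3: {a,w} / ∅
  L4: {a} / ∅
  L5: {h} / {h}
  L6: {f,q} / {h}

Liveness:
  L0: in=∅ out={h,q}
  L1: in=∅ out=∅
  L2: in={h,q} out={h}
  L3: in=∅ out=∅
  L4: in=∅ out=∅
  L5: in={h} out={h}
  L6: in={h} out=∅

Conflict graph:
  a: ∅
  f: {h}
  h: {f,q,r}
  q: {h}
  r: {h}
  w: ∅

Chromatic number:
  lower bound: {f,h} mutually conflict ⇒ χ ≥ 2
  2-colouring: c0={a,h,w}  c1={f,q,r}
  χ = 2

Answer: 2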